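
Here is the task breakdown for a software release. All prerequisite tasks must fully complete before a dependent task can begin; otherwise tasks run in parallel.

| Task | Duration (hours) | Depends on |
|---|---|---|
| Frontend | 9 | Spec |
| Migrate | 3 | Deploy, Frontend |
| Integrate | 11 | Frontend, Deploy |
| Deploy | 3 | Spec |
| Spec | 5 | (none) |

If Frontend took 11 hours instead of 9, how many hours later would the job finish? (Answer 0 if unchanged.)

The binding path is Spec→Frontend→Integrate = 5+9+11 = 25; finish at 25 hours.
Frontend is on the critical path; changing it to 11 makes that path 27 hours.
That remains the longest chain; total 27 hours.
Change in finish: 27 − 25 = +2 hours.

2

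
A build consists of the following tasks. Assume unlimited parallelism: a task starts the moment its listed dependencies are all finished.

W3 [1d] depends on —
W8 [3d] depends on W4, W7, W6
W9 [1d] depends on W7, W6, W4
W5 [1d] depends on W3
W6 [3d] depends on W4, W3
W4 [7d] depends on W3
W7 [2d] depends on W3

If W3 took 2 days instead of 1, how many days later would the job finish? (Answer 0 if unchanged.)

Critical path before the change: W3→W4→W6→W8 = 1+7+3+3 = 14 giving 14 days.
W3 is on the critical path; changing it to 2 makes that path 15 days.
The critical path is still W3→W4→W6→W8; finish is now 15 days.
Change in finish: 15 − 14 = +1 days.

1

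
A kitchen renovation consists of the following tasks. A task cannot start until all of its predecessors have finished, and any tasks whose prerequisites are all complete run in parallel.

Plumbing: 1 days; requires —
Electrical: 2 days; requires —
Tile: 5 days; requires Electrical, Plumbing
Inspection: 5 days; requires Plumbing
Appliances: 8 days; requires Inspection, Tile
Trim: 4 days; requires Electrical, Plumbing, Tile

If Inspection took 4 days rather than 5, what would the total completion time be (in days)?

As given, the longest chain is Electrical→Tile→Appliances = 2+5+8 = 15, so the finish is 15 days.
Inspection has 1 day of float (longest path through it is 14).
The critical path is still Electrical→Tile→Appliances; finish is now 15 days.

15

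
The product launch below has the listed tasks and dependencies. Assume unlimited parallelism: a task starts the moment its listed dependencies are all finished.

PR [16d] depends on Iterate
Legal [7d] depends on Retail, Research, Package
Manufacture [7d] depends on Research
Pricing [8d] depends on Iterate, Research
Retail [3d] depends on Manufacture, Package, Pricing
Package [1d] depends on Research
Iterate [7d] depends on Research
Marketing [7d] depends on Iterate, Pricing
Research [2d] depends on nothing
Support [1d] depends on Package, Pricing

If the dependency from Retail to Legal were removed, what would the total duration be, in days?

Before: longest chain Research→Iterate→Pricing→Retail→Legal = 2+7+8+3+7 = 27, finish 27.
Without Retail→Legal, Legal's earliest start moves from 20 to 3.
The longest chain is now Research→Iterate→PR = 2+7+16 = 25, so the product launch takes 25 days.

25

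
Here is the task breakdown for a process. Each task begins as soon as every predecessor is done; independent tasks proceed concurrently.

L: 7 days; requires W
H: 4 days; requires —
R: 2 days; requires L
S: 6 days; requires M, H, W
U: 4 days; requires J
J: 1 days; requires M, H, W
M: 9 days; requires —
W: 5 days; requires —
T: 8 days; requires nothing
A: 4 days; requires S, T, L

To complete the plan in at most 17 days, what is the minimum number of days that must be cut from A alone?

2

Current finish: 19 days; target: 17.
A is on every critical path, so each day cut from A cuts the finish by one (this holds down to a finish of 16).
Need 19 − 17 = 2 days off A → A becomes 2 days, finish becomes 17.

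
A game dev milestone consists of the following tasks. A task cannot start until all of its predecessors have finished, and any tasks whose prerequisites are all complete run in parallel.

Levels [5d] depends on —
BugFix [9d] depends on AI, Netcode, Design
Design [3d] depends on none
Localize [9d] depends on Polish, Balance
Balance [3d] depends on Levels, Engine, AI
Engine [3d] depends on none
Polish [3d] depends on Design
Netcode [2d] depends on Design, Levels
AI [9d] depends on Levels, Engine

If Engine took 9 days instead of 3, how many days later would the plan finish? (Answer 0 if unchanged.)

As given, the longest chain is Levels→AI→Balance→Localize = 5+9+3+9 = 26, so the finish is 26 days.
The longest path through Engine is only 24 days, so Engine has float 2.
Now Engine→AI→Balance→Localize = 9+9+3+9 = 30 is longest, so the finish becomes 30 days.
Change in finish: 30 − 26 = +4 days.

4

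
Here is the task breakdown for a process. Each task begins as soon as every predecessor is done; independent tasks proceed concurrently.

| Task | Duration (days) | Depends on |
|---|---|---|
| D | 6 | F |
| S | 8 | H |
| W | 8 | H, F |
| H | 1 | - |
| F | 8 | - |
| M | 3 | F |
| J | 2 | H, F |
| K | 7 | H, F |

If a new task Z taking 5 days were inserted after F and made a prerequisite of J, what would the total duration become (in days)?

Originally the job takes 16 days.
With Z inserted, J now waits for max(H, F, Z).
New critical path: F→W = 8+8 = 16 ⇒ 16 days.

16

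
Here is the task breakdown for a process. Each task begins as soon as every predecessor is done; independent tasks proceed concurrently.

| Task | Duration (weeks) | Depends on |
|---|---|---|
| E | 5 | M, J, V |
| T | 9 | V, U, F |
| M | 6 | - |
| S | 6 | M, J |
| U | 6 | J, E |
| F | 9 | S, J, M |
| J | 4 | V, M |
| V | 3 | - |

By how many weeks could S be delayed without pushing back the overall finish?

M→J→S→F→T = 6+4+6+9+9 = 34 sets the makespan at 34 weeks.
S finishes as early as 16 and must finish by 16.
So S can slip 16 − 16 = 0 weeks.

0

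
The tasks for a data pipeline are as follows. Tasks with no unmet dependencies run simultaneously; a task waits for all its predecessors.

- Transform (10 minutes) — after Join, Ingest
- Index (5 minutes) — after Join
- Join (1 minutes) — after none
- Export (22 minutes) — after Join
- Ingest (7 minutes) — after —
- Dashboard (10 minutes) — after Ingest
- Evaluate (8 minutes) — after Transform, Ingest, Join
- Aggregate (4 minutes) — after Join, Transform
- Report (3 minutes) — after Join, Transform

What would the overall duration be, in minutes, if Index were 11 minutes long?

Critical path before the change: Ingest→Transform→Evaluate = 7+10+8 = 25 giving 25 minutes.
Index is off the critical path — its longest chain is 6 minutes, giving 19 of slack.
That remains the longest chain; total 25 minutes.

25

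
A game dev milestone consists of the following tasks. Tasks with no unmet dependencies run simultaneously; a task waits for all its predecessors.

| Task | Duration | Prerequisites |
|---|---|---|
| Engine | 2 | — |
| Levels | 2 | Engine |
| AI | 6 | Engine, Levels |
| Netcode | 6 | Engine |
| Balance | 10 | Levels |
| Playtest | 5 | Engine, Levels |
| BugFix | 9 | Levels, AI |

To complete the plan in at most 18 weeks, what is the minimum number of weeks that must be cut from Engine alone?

1

Current finish: 19 weeks; target: 18.
Engine is on every critical path, so each week cut from Engine cuts the finish by one (this holds down to a finish of 18).
Need 19 − 18 = 1 week off Engine → Engine becomes 1 week, finish becomes 18.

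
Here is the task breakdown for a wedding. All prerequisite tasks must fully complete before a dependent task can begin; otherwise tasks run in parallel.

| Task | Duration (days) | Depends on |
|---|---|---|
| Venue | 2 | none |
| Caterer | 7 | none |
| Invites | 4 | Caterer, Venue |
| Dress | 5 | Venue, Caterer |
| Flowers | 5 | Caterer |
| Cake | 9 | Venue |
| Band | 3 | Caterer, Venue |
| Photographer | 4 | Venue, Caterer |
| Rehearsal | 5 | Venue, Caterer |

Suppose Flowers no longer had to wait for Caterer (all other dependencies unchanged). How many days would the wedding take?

With the dependency in place, Caterer→Dress = 7+5 = 12 sets the finish at 12 days.
Without Caterer→Flowers, Flowers's earliest start moves from 7 to 0.
The longest chain is now Caterer→Dress = 7+5 = 12, so the wedding takes 12 days.

12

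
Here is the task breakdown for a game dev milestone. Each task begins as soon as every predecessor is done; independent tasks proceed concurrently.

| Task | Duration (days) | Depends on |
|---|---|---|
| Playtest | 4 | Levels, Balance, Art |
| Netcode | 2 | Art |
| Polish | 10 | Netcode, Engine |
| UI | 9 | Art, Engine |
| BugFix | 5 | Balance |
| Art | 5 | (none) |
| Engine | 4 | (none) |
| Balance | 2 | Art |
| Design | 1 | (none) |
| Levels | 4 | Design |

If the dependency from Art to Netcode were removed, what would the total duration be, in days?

With the dependency in place, Art→Netcode→Polish = 5+2+10 = 17 sets the finish at 17 days.
Without Art→Netcode, Netcode's earliest start moves from 5 to 0.
After: Engine→Polish = 4+10 = 14 → 14 days.

14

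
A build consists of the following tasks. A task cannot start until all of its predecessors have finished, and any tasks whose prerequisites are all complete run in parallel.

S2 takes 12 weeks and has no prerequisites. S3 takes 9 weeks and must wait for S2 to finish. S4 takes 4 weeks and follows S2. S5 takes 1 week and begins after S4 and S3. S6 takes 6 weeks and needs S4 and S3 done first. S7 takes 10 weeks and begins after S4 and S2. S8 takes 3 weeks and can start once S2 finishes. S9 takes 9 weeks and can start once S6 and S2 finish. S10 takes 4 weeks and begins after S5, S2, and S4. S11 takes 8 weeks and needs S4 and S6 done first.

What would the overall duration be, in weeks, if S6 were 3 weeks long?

33

Baseline: S2→S3→S6→S9 = 12+9+6+9 = 36 → 36 weeks.
Since S6 is critical, the -3 change carries straight to that chain (now 33 weeks).
That remains the longest chain; total 33 weeks.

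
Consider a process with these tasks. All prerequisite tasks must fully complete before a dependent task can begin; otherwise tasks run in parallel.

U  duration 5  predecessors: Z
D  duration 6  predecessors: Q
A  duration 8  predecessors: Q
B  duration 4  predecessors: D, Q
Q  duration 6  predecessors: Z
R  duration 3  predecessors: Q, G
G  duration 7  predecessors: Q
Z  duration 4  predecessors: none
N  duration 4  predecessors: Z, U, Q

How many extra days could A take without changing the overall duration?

2

The longest chain is Z→Q→G→R = 4+6+7+3 = 20; overall finish 20 days.
Longest path through A: 18 days (earliest finish 18, latest finish 20).
Float = 20 − 18 = 2.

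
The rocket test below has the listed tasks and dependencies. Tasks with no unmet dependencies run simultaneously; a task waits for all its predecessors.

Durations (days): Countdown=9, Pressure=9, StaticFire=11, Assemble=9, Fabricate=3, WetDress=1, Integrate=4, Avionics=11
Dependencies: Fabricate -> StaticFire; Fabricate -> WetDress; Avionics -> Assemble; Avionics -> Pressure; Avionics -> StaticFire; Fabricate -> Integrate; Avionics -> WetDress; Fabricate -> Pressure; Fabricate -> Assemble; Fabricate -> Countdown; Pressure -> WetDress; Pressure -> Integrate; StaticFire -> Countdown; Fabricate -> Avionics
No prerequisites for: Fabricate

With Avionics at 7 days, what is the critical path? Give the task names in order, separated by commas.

Fabricate, Avionics, StaticFire, Countdown

Baseline: Fabricate→Avionics→StaticFire→Countdown = 3+11+11+9 = 34 → 34 days.
Avionics lies on that path, so at 7 days the path becomes 30 days.
No other chain overtakes it, so the finish is 30 days.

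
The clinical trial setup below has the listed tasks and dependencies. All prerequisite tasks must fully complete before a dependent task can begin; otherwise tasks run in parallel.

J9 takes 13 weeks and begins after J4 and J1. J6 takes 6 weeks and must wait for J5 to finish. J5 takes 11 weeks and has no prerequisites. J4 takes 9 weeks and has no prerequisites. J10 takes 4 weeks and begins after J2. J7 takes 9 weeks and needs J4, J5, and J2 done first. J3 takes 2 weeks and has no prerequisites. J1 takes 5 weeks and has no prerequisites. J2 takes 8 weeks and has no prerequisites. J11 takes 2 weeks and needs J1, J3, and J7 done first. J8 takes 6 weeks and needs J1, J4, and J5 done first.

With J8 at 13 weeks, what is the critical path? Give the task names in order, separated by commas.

J5, J8

Baseline: J4→J9 = 9+13 = 22 → 22 weeks.
The longest path through J8 is only 17 weeks, so J8 has float 5.
New critical path: J5→J8 = 11+13 = 24 ⇒ 24 weeks.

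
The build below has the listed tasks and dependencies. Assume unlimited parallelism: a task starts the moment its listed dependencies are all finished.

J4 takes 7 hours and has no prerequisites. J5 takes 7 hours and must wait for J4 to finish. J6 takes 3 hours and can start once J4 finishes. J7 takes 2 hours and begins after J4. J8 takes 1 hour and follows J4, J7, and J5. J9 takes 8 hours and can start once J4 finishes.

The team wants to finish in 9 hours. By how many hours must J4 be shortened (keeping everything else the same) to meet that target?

6

Current finish: 15 hours; target: 9.
J4 is on every critical path, so each hour cut from J4 cuts the finish by one (this holds down to a finish of 9).
Need 15 − 9 = 6 hours off J4 → J4 becomes 1 hour, finish becomes 9.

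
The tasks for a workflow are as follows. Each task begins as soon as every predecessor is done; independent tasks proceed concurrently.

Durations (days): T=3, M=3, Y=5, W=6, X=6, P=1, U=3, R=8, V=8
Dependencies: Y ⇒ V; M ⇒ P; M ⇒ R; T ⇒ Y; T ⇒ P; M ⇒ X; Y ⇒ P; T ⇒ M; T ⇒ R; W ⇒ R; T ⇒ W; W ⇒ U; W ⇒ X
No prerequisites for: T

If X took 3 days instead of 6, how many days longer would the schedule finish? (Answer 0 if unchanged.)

Actual critical path: T→W→R = 3+6+8 = 17 ⇒ 17 days.
X has 2 days of float (longest path through it is 15).
The critical path is still T→W→R; finish is now 17 days.
Change in finish: 17 − 17 = +0 days.

0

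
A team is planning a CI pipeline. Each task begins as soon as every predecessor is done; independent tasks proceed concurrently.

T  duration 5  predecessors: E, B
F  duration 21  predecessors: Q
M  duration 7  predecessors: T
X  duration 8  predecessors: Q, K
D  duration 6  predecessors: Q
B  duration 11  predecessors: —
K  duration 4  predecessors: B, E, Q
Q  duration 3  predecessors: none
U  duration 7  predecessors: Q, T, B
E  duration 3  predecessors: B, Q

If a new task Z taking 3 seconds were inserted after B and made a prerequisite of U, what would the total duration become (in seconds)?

Originally the schedule takes 26 seconds.
With Z inserted, U now waits for max(Q, T, B, Z).
New critical path: B→E→T→U = 11+3+5+7 = 26 ⇒ 26 seconds.

26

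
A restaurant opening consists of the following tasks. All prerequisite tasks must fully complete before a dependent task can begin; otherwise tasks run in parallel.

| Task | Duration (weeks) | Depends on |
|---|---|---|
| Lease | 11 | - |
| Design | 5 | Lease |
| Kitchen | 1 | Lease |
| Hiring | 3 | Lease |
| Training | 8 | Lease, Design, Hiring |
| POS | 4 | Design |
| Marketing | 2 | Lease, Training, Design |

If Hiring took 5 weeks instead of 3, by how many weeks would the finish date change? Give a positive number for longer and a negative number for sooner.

0

Actual critical path: Lease→Design→Training→Marketing = 11+5+8+2 = 26 ⇒ 26 weeks.
Hiring is off the critical path — its longest chain is 24 weeks, giving 2 of slack.
That remains the longest chain; total 26 weeks.
Change in finish: 26 − 26 = +0 weeks.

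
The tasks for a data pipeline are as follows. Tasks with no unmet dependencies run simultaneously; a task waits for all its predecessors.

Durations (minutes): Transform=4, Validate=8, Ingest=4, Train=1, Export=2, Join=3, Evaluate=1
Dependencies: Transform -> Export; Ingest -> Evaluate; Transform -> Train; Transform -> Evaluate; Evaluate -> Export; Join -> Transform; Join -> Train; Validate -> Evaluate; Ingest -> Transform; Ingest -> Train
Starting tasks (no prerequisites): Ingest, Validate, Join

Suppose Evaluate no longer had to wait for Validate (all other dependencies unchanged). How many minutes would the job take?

Before: longest chain Ingest→Transform→Evaluate→Export = 4+4+1+2 = 11, finish 11.
Dropping Validate→Evaluate doesn't change Evaluate's earliest start (8); another predecessor still binds.
After: Ingest→Transform→Evaluate→Export = 4+4+1+2 = 11 → 11 minutes.

11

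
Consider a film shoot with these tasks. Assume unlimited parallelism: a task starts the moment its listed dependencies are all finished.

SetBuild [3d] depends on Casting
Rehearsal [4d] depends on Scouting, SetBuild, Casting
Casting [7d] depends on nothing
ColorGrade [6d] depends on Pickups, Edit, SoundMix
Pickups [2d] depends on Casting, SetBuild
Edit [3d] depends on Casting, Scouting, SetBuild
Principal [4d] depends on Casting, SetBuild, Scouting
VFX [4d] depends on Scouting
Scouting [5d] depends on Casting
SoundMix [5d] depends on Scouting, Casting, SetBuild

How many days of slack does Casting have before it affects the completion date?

0

The longest chain is Casting→Scouting→SoundMix→ColorGrade = 7+5+5+6 = 23; overall finish 23 days.
Casting finishes as early as 7 and must finish by 7.
So Casting can slip 7 − 7 = 0 days.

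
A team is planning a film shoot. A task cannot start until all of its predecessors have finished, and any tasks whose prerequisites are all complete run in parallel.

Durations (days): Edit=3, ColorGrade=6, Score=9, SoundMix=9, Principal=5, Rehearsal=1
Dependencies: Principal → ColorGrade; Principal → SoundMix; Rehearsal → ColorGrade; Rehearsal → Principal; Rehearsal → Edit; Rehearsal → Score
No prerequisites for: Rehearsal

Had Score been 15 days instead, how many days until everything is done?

Critical path before the change: Rehearsal→Principal→SoundMix = 1+5+9 = 15 giving 15 days.
Score is off the critical path — its longest chain is 10 days, giving 5 of slack.
New critical path: Rehearsal→Score = 1+15 = 16 ⇒ 16 days.

16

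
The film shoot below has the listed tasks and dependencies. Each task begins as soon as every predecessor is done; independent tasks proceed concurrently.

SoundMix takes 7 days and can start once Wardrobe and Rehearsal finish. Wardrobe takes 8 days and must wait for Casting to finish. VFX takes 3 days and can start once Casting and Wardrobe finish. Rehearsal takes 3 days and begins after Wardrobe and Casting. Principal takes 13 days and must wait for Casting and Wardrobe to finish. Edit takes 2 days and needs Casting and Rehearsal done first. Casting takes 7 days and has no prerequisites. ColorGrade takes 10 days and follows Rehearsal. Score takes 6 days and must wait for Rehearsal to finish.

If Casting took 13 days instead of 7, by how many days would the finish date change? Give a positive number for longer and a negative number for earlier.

6

Baseline: Casting→Wardrobe→Rehearsal→ColorGrade = 7+8+3+10 = 28 → 28 days.
Casting lies on that path, so at 13 days the path becomes 34 days.
No other chain overtakes it, so the finish is 34 days.
Change in finish: 34 − 28 = +6 days.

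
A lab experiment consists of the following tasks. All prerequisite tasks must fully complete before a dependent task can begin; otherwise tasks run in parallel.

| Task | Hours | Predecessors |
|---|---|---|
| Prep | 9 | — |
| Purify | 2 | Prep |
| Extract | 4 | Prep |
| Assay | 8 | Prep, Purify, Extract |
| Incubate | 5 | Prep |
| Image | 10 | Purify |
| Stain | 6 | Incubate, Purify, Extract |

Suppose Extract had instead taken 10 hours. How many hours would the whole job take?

Baseline: Prep→Extract→Assay = 9+4+8 = 21 → 21 hours.
Extract is on the critical path; changing it to 10 makes that path 27 hours.
The critical path is still Prep→Extract→Assay; finish is now 27 hours.

27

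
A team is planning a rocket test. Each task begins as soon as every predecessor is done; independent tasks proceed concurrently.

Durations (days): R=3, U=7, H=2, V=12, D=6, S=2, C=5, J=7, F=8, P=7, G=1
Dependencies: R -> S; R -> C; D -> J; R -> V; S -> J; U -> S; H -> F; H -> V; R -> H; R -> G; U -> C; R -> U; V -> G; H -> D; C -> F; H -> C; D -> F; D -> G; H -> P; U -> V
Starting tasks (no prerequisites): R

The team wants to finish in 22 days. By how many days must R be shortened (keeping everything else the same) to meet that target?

Current finish: 23 days; target: 22.
R is on every critical path, so each day cut from R cuts the finish by one (this holds down to a finish of 21).
Need 23 − 22 = 1 day off R → R becomes 2 days, finish becomes 22.

1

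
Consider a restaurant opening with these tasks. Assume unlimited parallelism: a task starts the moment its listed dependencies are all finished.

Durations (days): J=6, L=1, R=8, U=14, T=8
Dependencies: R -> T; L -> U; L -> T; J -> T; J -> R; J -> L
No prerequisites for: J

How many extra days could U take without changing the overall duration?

1

Critical path: J→R→T = 6+8+8 = 22, so the finish is 22 days.
The longest chain containing U totals 21 days.
Float = 22 − 21 = 1.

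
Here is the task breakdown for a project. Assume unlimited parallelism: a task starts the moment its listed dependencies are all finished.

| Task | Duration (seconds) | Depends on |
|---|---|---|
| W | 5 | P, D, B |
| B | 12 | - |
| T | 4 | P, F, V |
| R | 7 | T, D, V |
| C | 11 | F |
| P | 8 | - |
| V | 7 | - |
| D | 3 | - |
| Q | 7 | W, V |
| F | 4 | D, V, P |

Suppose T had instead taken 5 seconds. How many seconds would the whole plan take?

Actual critical path: B→W→Q = 12+5+7 = 24 ⇒ 24 seconds.
T is off the critical path — its longest chain is 23 seconds, giving 1 of slack.
The binding chain switches to P→F→T→R = 8+4+5+7 = 24; finish 24 seconds.

24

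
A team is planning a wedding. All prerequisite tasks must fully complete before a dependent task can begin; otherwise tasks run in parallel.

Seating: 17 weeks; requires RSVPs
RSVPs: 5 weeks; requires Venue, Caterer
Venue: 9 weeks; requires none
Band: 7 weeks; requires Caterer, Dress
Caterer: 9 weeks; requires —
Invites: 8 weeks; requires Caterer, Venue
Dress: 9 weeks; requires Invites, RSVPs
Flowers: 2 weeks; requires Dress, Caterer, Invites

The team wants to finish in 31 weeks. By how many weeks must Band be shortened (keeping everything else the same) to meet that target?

Current finish: 33 weeks; target: 31.
Band is on every critical path, so each week cut from Band cuts the finish by one (this holds down to a finish of 31).
Need 33 − 31 = 2 weeks off Band → Band becomes 5 weeks, finish becomes 31.

2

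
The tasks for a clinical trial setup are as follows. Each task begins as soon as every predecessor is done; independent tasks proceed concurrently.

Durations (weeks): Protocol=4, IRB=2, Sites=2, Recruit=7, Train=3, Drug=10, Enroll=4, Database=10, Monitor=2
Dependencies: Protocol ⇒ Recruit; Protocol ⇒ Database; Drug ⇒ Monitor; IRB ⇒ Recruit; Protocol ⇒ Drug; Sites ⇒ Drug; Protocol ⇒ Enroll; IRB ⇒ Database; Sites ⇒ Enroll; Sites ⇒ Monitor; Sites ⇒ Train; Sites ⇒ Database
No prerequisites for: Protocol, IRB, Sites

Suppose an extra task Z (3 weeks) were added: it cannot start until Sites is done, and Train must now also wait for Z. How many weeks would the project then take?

16

Originally the project takes 16 weeks.
With Z inserted, Train now waits for max(Sites, Z).
New critical path: Protocol→Drug→Monitor = 4+10+2 = 16 ⇒ 16 weeks.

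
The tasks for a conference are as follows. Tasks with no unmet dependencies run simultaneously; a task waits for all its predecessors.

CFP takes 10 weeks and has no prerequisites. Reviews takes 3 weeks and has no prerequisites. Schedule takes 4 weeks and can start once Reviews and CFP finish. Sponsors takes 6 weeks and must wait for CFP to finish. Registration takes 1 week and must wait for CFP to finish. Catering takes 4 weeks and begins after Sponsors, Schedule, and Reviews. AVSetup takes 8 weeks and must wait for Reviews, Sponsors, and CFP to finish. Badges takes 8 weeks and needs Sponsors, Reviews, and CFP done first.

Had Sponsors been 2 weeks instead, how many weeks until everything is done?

Actual critical path: CFP→Sponsors→AVSetup = 10+6+8 = 24 ⇒ 24 weeks.
Sponsors lies on that path, so at 2 weeks the path becomes 20 weeks.
No other chain overtakes it, so the finish is 20 weeks.

20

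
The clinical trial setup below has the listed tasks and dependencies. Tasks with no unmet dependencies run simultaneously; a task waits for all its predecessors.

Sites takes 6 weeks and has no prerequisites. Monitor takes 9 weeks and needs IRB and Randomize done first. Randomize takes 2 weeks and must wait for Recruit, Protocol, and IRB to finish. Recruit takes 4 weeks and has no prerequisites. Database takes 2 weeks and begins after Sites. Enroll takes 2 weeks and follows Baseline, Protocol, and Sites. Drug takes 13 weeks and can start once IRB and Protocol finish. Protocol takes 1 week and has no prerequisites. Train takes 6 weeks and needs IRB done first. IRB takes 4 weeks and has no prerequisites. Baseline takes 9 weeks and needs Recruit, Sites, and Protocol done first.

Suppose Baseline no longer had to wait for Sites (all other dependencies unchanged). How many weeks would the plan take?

With the dependency in place, IRB→Drug = 4+13 = 17 sets the finish at 17 weeks.
Without Sites→Baseline, Baseline's earliest start moves from 6 to 4.
New critical path: IRB→Drug = 4+13 = 17 ⇒ 17 weeks.

17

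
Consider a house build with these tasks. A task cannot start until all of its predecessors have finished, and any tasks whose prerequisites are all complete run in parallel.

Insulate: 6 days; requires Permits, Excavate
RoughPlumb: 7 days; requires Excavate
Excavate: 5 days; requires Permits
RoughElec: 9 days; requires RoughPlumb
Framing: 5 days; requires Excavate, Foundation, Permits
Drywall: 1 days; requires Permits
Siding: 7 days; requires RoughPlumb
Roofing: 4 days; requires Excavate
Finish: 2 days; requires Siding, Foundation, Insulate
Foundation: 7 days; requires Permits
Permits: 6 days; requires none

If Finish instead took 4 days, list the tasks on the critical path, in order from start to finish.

Permits, Excavate, RoughPlumb, Siding, Finish

Actual critical path: Permits→Excavate→RoughPlumb→Siding→Finish = 6+5+7+7+2 = 27 ⇒ 27 days.
Finish is on the critical path; changing it to 4 makes that path 29 days.
That remains the longest chain; total 29 days.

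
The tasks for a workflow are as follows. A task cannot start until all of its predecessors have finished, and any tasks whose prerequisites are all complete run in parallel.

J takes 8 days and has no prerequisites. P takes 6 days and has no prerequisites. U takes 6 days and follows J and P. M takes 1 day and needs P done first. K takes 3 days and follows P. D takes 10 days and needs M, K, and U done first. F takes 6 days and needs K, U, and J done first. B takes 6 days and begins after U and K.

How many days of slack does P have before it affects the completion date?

J→U→D = 8+6+10 = 24 sets the makespan at 24 days.
P finishes as early as 6 and must finish by 8.
So P can slip 8 − 6 = 2 days.

2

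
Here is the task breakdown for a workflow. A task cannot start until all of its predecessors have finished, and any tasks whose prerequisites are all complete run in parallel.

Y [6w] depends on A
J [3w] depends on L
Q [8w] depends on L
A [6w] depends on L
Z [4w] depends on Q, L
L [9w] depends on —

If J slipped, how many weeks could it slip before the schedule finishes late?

9

Critical path: L→Q→Z = 9+8+4 = 21, so the finish is 21 weeks.
The longest chain containing J totals 12 weeks.
Float = 21 − 12 = 9.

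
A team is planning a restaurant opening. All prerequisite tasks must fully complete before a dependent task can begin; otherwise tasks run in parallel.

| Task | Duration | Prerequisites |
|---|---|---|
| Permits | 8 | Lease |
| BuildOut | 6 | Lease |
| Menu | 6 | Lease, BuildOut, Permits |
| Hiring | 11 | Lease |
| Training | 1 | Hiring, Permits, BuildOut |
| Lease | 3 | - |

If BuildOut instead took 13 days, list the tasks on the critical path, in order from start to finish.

The binding path is Lease→Permits→Menu = 3+8+6 = 17; finish at 17 days.
The longest path through BuildOut is only 15 days, so BuildOut has float 2.
Now Lease→BuildOut→Menu = 3+13+6 = 22 is longest, so the finish becomes 22 days.

Lease, BuildOut, Menu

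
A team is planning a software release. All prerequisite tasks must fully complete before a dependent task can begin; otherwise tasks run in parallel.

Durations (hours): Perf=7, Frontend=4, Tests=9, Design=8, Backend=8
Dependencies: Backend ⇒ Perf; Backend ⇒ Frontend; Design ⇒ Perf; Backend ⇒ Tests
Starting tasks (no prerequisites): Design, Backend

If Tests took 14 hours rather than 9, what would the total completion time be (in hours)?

As given, the longest chain is Backend→Tests = 8+9 = 17, so the finish is 17 hours.
Tests is on the critical path; changing it to 14 makes that path 22 hours.
The critical path is still Backend→Tests; finish is now 22 hours.

22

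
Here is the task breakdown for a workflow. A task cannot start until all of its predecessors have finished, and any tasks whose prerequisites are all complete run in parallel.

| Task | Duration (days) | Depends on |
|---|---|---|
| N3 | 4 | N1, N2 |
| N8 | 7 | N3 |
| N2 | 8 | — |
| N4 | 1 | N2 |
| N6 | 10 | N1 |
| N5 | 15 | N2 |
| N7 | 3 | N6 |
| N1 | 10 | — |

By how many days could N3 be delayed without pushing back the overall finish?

2

The longest chain is N1→N6→N7 = 10+10+3 = 23; overall finish 23 days.
Longest path through N3: 21 days (earliest finish 14, latest finish 16).
Float = 23 − 21 = 2.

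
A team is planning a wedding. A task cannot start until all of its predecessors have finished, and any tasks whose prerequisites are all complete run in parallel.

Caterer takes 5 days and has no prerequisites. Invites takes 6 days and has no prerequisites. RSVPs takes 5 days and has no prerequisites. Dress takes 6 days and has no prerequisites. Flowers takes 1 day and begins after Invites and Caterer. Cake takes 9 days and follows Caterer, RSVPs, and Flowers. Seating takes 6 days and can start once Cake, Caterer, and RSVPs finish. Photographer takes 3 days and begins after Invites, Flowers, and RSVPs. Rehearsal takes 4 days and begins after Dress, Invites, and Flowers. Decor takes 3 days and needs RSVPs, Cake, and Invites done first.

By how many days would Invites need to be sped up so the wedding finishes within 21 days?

Current finish: 22 days; target: 21.
Invites is on every critical path, so each day cut from Invites cuts the finish by one (this holds down to a finish of 21).
Need 22 − 21 = 1 day off Invites → Invites becomes 5 days, finish becomes 21.

1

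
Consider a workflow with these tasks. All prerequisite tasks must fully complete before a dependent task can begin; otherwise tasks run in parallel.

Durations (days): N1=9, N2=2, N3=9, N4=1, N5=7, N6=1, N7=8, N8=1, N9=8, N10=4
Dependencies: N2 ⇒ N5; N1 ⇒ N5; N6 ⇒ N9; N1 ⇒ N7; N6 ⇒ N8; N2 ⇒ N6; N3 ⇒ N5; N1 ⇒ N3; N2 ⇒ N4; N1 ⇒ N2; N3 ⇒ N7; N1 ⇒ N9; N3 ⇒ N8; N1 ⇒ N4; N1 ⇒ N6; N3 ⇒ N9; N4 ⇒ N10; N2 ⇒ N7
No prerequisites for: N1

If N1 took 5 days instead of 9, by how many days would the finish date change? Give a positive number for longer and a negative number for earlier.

As given, the longest chain is N1→N3→N7 = 9+9+8 = 26, so the finish is 26 days.
N1 is on the critical path; changing it to 5 makes that path 22 days.
No other chain overtakes it, so the finish is 22 days.
Change in finish: 22 − 26 = -4 days.

-4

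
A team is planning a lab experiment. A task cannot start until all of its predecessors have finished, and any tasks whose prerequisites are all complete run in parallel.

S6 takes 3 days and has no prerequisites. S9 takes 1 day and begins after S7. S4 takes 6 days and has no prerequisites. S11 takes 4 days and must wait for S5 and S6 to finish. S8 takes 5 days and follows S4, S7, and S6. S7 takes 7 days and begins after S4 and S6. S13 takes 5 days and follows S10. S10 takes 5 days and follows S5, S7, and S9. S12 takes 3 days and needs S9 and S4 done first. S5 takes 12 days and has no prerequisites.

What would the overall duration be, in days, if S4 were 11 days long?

Critical path before the change: S4→S7→S9→S10→S13 = 6+7+1+5+5 = 24 giving 24 days.
S4 is on the critical path; changing it to 11 makes that path 29 days.
The critical path is still S4→S7→S9→S10→S13; finish is now 29 days.

29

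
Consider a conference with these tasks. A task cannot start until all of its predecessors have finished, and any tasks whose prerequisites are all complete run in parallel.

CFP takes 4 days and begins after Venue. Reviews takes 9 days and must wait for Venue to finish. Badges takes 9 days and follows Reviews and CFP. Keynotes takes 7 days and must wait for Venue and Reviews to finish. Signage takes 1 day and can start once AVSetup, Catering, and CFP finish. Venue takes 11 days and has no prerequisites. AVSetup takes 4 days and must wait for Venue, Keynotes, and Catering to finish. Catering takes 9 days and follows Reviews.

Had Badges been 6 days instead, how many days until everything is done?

Baseline: Venue→Reviews→Catering→AVSetup→Signage = 11+9+9+4+1 = 34 → 34 days.
The longest path through Badges is only 29 days, so Badges has float 5.
No other chain overtakes it, so the finish is 34 days.

34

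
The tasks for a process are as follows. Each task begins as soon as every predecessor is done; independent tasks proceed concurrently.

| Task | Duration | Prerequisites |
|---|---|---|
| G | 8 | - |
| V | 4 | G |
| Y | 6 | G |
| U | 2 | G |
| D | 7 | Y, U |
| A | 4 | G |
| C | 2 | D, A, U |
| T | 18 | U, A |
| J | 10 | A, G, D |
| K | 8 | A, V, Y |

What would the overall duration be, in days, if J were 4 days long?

30

Actual critical path: G→Y→D→J = 8+6+7+10 = 31 ⇒ 31 days.
J lies on that path, so at 4 days the path becomes 25 days.
The binding chain switches to G→A→T = 8+4+18 = 30; finish 30 days.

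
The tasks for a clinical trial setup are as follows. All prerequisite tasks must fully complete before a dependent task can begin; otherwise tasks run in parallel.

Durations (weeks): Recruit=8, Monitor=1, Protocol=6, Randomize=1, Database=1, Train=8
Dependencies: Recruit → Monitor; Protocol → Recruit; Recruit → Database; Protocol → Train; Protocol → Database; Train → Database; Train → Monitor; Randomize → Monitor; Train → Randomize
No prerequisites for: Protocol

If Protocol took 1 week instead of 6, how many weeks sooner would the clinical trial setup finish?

Baseline: Protocol→Train→Randomize→Monitor = 6+8+1+1 = 16 → 16 weeks.
Protocol lies on that path, so at 1 week the path becomes 11 weeks.
No other chain overtakes it, so the finish is 11 weeks.
Change in finish: 11 − 16 = -5 weeks.

5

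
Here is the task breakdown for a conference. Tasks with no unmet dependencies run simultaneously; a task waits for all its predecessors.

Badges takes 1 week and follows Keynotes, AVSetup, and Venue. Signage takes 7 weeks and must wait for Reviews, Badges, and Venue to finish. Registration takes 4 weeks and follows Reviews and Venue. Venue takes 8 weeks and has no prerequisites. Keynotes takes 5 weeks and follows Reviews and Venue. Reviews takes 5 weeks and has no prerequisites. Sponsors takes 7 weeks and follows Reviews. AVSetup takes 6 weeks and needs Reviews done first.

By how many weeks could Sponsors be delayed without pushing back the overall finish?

9

Venue→Keynotes→Badges→Signage = 8+5+1+7 = 21 sets the makespan at 21 weeks.
Sponsors finishes as early as 12 and must finish by 21.
Slack of Sponsors = 14 − 5 = 9 weeks.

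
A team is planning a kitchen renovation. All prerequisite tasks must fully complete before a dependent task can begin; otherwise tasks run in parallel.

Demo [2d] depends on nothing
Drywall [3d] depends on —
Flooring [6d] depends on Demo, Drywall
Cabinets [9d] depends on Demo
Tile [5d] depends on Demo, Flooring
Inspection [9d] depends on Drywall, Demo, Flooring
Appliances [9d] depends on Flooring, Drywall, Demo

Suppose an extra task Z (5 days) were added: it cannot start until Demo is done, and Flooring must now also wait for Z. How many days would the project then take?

Originally the project takes 18 days.
With Z inserted, Flooring now waits for max(Demo, Drywall, Z).
New critical path: Demo→Z→Flooring→Inspection = 2+5+6+9 = 22 ⇒ 22 days.

22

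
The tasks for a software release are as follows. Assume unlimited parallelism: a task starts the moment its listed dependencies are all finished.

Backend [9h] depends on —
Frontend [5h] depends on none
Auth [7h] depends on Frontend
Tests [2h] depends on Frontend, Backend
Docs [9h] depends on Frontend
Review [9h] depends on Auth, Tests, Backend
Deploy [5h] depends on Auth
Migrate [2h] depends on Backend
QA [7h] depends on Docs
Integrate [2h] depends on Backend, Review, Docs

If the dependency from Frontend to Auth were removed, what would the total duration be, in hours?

22

Original critical path: Frontend→Auth→Review→Integrate = 5+7+9+2 = 23 ⇒ 23 hours.
Without Frontend→Auth, Auth's earliest start moves from 5 to 0.
The longest chain is now Backend→Tests→Review→Integrate = 9+2+9+2 = 22, so the job takes 22 hours.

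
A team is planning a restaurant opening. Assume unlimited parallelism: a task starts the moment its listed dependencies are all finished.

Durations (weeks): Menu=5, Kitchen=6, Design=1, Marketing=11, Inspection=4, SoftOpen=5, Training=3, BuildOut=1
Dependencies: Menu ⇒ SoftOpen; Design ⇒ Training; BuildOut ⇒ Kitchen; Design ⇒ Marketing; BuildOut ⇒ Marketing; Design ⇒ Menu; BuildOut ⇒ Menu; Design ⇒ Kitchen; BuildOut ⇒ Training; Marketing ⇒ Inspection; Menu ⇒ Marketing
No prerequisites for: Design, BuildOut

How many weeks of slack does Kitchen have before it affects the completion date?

14

Design→Menu→Marketing→Inspection = 1+5+11+4 = 21 sets the makespan at 21 weeks.
Longest path through Kitchen: 7 weeks (earliest finish 7, latest finish 21).
Float = 21 − 7 = 14.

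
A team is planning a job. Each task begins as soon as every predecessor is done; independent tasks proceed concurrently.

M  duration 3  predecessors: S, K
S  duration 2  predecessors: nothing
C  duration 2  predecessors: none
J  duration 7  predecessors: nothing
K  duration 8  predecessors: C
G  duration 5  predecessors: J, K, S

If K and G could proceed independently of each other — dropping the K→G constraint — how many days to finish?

Original critical path: C→K→G = 2+8+5 = 15 ⇒ 15 days.
Without K→G, G's earliest start moves from 10 to 7.
New critical path: C→K→M = 2+8+3 = 13 ⇒ 13 days.

13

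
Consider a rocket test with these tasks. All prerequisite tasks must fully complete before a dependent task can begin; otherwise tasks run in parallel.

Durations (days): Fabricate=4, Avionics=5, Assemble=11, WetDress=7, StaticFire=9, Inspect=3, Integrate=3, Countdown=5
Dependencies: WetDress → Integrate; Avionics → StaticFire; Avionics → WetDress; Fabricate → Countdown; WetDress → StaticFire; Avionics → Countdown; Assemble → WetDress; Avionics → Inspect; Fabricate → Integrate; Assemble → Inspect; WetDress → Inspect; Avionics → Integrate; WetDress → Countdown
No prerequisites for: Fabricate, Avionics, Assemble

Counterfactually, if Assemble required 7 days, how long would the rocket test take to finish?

As given, the longest chain is Assemble→WetDress→StaticFire = 11+7+9 = 27, so the finish is 27 days.
Assemble lies on that path, so at 7 days the path becomes 23 days.
That remains the longest chain; total 23 days.

23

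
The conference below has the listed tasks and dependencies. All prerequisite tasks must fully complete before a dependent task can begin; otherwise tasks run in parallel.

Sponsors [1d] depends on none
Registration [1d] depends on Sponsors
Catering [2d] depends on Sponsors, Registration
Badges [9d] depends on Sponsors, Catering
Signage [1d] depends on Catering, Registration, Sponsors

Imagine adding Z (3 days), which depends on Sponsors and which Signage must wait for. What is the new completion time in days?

13

Originally the plan takes 13 days.
With Z inserted, Signage now waits for max(Catering, Registration, Sponsors, Z).
New critical path: Sponsors→Registration→Catering→Badges = 1+1+2+9 = 13 ⇒ 13 days.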